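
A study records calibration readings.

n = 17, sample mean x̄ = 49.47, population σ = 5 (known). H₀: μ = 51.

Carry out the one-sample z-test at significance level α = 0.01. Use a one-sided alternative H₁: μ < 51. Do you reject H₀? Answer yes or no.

SE = σ/√n = 5/√17 = 1.2127
z = (x̄−μ₀)/SE = (49.47−51)/1.2127 = -1.2617
p-value (one-sided, H₁ less) = 0.10353
At α=0.01: p ≥ α → fail to reject H₀

reject H₀: no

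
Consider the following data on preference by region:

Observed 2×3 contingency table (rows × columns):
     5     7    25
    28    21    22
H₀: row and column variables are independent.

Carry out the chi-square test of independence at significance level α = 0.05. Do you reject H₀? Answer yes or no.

reject H₀: yes

Row totals [37, 71], col totals [33, 28, 47], n=108
χ² = (5−11.31)²/11.31 + (7−9.59)²/9.59 + (25−16.10)²/16.10 + (28−21.69)²/21.69 + (21−18.41)²/18.41 + (22−30.90)²/30.90 = 13.8952
df = 2
p-value (upper-tail) = 0.00096
At α=0.05: p < α → reject H₀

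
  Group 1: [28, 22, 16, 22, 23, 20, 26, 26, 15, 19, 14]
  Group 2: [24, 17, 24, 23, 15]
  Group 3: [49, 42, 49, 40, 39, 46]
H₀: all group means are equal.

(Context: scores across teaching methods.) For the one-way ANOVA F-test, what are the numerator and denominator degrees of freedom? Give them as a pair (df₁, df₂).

degrees of freedom = [2, 19]

k = 3 groups, N = 22 total
df = (k−1, N−k) = (3−1, 22−3) = (2, 19)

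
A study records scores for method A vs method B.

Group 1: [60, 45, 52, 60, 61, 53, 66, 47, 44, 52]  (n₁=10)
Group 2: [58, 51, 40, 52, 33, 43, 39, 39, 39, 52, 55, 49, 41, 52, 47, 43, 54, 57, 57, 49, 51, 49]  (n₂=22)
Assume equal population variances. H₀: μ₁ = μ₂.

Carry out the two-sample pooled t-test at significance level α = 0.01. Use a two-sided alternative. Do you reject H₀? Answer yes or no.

reject H₀: no

x̄₁=54.000, s₁=7.483, n₁=10
x̄₂=47.727, s₂=7.059, n₂=22
s_p² = [9·7.483² + 21·7.059²]/30 = 51.6788
SE = √(s_p²·(1/10+1/22)) = 2.7417
t = (54.000−47.727)/2.7417 = 2.2879
df = 30
p-value (two-sided) = 0.02936
At α=0.01: p ≥ α → fail to reject H₀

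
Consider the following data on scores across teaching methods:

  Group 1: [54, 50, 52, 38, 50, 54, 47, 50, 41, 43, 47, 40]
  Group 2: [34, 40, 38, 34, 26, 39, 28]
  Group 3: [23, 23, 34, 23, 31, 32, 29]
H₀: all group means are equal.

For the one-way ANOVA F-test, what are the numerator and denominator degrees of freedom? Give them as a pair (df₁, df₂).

degrees of freedom = [2, 23]

k = 3 groups, N = 26 total
df = (k−1, N−k) = (3−1, 26−3) = (2, 23)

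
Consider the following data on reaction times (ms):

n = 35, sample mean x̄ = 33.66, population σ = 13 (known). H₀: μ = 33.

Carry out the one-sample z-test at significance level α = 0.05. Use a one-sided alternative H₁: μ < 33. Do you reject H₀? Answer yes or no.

SE = σ/√n = 13/√35 = 2.1974
z = (x̄−μ₀)/SE = (33.66−33)/2.1974 = 0.3004
p-value (one-sided, H₁ less) = 0.61805
At α=0.05: p ≥ α → fail to reject H₀

reject H₀: no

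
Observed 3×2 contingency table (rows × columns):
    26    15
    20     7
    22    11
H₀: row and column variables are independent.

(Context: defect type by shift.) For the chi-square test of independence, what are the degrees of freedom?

degrees of freedom = 2

df = (r−1)(c−1) = (3−1)·(2−1) = 2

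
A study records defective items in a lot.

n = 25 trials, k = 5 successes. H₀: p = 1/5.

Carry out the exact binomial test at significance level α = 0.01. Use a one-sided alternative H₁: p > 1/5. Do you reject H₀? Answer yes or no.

Exact binomial: n=25, k=5, p₀=1/5=0.2000
P(X≥5) from Σ C(n,i)·p₀^i·(1−p₀)^(n−i)
p-value (one-sided, H₁ greater) = 0.57933
At α=0.01: p ≥ α → fail to reject H₀

reject H₀: no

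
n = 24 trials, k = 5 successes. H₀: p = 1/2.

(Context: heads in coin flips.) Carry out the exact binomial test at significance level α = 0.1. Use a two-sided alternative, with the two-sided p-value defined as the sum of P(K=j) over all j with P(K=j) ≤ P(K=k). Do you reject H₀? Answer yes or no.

Exact binomial: n=24, k=5, p₀=1/2=0.5000
P(X=j) = C(n,j)·p₀^j·(1−p₀)^(n−j); p = Σ P(X=j) over j with P(X=j) ≤ P(X=5)
p-value (two-sided) = 0.00661
At α=0.1: p < α → reject H₀

reject H₀: yes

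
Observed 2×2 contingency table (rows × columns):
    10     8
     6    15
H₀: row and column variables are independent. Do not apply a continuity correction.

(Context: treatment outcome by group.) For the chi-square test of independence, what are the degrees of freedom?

degrees of freedom = 1

df = (r−1)(c−1) = (2−1)·(2−1) = 1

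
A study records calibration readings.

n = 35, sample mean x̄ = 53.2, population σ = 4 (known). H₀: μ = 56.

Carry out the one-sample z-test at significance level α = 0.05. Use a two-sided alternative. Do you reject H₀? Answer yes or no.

reject H₀: yes

SE = σ/√n = 4/√35 = 0.6761
z = (x̄−μ₀)/SE = (53.2−56)/0.6761 = -4.1413
p-value (two-sided) = 0.00003
At α=0.05: p < α → reject H₀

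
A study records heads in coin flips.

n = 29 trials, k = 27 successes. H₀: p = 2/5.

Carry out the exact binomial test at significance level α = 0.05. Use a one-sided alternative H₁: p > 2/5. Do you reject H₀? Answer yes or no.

reject H₀: yes

Exact binomial: n=29, k=27, p₀=2/5=0.4000
P(X≥27) from Σ C(n,i)·p₀^i·(1−p₀)^(n−i)
p-value (one-sided, H₁ greater) = 0.00000
At α=0.05: p < α → reject H₀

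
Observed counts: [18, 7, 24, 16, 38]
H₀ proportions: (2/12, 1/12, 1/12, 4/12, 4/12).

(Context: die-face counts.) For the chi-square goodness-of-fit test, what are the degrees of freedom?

degrees of freedom = 4

df = k − 1 = 5 − 1 = 4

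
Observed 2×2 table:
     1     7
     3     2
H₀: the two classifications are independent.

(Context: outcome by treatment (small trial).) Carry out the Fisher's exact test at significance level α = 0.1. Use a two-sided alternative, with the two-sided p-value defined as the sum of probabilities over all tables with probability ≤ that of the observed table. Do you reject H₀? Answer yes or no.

Margins: r₁=8, r₂=5, c₁=4, c₂=9, n=13
p_obs = C(8,1)·C(5,3)/C(13,4); sum pmf over tables with pmf ≤ p_obs
p-value (two-sided) = 0.21678
At α=0.1: p ≥ α → fail to reject H₀

reject H₀: no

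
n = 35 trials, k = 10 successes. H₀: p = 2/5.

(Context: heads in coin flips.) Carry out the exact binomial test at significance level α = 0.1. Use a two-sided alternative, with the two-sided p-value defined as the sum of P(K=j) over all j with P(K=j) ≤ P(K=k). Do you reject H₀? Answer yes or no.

Exact binomial: n=35, k=10, p₀=2/5=0.4000
P(X=j) = C(n,j)·p₀^j·(1−p₀)^(n−j); p = Σ P(X=j) over j with P(X=j) ≤ P(X=10)
p-value (two-sided) = 0.22657
At α=0.1: p ≥ α → fail to reject H₀

reject H₀: no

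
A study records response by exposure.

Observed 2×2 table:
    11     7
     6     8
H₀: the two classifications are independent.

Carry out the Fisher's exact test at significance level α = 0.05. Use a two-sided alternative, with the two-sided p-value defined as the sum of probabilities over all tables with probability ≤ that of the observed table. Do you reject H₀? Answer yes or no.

Margins: r₁=18, r₂=14, c₁=17, c₂=15, n=32
p_obs = C(18,11)·C(14,6)/C(32,17); sum pmf over tables with pmf ≤ p_obs
p-value (two-sided) = 0.47645
At α=0.05: p ≥ α → fail to reject H₀

reject H₀: no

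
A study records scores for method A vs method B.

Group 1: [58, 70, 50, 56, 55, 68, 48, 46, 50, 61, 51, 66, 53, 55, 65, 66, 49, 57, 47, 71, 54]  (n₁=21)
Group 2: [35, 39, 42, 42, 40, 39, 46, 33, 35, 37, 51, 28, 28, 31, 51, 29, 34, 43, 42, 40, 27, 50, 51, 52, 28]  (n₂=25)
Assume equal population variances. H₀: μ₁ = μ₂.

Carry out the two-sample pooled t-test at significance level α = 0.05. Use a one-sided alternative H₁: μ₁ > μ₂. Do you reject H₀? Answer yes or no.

reject H₀: yes

x̄₁=56.952, s₁=7.947, n₁=21
x̄₂=38.920, s₂=8.124, n₂=25
s_p² = [20·7.947² + 24·8.124²]/44 = 64.6998
SE = √(s_p²·(1/21+1/25)) = 2.3810
t = (56.952−38.920)/2.3810 = 7.5736
df = 44
p-value (one-sided, H₁ greater) = 0.00000
At α=0.05: p < α → reject H₀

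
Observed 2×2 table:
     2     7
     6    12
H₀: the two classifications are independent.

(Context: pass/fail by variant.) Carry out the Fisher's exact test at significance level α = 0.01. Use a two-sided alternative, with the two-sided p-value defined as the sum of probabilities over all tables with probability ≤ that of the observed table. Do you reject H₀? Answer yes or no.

Margins: r₁=9, r₂=18, c₁=8, c₂=19, n=27
p_obs = C(9,2)·C(18,6)/C(27,8); sum pmf over tables with pmf ≤ p_obs
p-value (two-sided) = 0.67582
At α=0.01: p ≥ α → fail to reject H₀

reject H₀: no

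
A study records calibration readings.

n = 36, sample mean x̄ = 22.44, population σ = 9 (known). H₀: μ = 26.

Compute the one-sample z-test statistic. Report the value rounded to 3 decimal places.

SE = σ/√n = 9/√36 = 1.5000
z = (x̄−μ₀)/SE = (22.44−26)/1.5000 = -2.3733

test statistic = -2.373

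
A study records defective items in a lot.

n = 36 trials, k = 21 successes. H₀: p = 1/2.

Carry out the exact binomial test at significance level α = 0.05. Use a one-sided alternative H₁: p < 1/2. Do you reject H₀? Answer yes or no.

reject H₀: no

Exact binomial: n=36, k=21, p₀=1/2=0.5000
P(X≤21) from Σ C(n,i)·p₀^i·(1−p₀)^(n−i)
p-value (one-sided, H₁ less) = 0.87851
At α=0.05: p ≥ α → fail to reject H₀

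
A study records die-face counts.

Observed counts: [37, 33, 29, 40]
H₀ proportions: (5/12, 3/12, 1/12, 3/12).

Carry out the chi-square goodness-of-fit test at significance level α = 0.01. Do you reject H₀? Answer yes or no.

n = 139; E_i = n·p_i = [57.92, 34.75, 11.58, 34.75]
χ² = (37−57.92)²/57.92 + (33−34.75)²/34.75 + (29−11.58)²/11.58 + (40−34.75)²/34.75 = 34.6230
df = 3
p-value (upper-tail) = 0.00000
At α=0.01: p < α → reject H₀

reject H₀: yes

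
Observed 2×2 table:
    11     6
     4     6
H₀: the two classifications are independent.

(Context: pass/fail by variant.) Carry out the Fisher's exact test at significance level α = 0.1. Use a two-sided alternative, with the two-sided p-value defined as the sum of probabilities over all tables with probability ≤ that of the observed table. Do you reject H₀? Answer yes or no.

Margins: r₁=17, r₂=10, c₁=15, c₂=12, n=27
p_obs = C(17,11)·C(10,4)/C(27,15); sum pmf over tables with pmf ≤ p_obs
p-value (two-sided) = 0.25660
At α=0.1: p ≥ α → fail to reject H₀

reject H₀: no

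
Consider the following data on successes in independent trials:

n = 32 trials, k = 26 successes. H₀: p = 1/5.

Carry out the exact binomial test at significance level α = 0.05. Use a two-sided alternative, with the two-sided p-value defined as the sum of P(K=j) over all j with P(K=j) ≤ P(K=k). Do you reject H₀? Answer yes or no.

Exact binomial: n=32, k=26, p₀=1/5=0.2000
P(X=j) = C(n,j)·p₀^j·(1−p₀)^(n−j); p = Σ P(X=j) over j with P(X=j) ≤ P(X=26)
p-value (two-sided) = 0.00000
At α=0.05: p < α → reject H₀

reject H₀: yes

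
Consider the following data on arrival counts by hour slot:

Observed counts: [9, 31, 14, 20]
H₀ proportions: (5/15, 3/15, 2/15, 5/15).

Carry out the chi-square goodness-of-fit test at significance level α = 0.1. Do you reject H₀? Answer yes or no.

n = 74; E_i = n·p_i = [24.67, 14.80, 9.87, 24.67]
χ² = (9−24.67)²/24.67 + (31−14.80)²/14.80 + (14−9.87)²/9.87 + (20−24.67)²/24.67 = 30.2973
df = 3
p-value (upper-tail) = 0.00000
At α=0.1: p < α → reject H₀

reject H₀: yes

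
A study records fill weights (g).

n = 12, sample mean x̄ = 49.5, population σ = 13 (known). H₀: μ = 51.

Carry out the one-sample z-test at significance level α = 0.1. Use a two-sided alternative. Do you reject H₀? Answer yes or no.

SE = σ/√n = 13/√12 = 3.7528
z = (x̄−μ₀)/SE = (49.5−51)/3.7528 = -0.3997
p-value (two-sided) = 0.68937
At α=0.1: p ≥ α → fail to reject H₀

reject H₀: no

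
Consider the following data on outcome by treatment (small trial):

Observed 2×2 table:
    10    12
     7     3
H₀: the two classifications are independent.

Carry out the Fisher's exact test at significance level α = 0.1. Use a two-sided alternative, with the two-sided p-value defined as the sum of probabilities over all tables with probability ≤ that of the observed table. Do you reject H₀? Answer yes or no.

Margins: r₁=22, r₂=10, c₁=17, c₂=15, n=32
p_obs = C(22,10)·C(10,7)/C(32,17); sum pmf over tables with pmf ≤ p_obs
p-value (two-sided) = 0.26545
At α=0.1: p ≥ α → fail to reject H₀

reject H₀: no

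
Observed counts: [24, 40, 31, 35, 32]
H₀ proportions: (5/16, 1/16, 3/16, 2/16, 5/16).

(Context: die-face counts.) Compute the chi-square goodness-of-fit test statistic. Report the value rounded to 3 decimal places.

test statistic = 119.761

n = 162; E_i = n·p_i = [50.62, 10.12, 30.38, 20.25, 50.62]
χ² = (24−50.62)²/50.62 + (40−10.12)²/10.12 + (31−30.38)²/30.38 + (35−20.25)²/20.25 + (32−50.62)²/50.62 = 119.7613
df = 4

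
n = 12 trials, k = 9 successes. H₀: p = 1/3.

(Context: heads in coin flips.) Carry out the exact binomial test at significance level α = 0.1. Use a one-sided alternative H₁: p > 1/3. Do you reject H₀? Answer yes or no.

Exact binomial: n=12, k=9, p₀=1/3=0.3333
P(X≥9) from Σ C(n,i)·p₀^i·(1−p₀)^(n−i)
p-value (one-sided, H₁ greater) = 0.00386
At α=0.1: p < α → reject H₀

reject H₀: yes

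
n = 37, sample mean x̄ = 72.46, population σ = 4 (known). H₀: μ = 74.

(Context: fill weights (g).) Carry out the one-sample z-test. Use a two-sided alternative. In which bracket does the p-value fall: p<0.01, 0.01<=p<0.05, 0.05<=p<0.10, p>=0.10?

p-value bracket: 0.01<=p<0.05

SE = σ/√n = 4/√37 = 0.6576
z = (x̄−μ₀)/SE = (72.46−74)/0.6576 = -2.3419
p-value (two-sided) = 0.01919
→ bracket: 0.01<=p<0.05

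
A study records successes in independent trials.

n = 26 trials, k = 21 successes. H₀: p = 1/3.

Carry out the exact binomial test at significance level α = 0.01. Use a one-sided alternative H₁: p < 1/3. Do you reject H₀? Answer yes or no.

Exact binomial: n=26, k=21, p₀=1/3=0.3333
P(X≤21) from Σ C(n,i)·p₀^i·(1−p₀)^(n−i)
p-value (one-sided, H₁ less) = 1.00000
At α=0.01: p ≥ α → fail to reject H₀

reject H₀: no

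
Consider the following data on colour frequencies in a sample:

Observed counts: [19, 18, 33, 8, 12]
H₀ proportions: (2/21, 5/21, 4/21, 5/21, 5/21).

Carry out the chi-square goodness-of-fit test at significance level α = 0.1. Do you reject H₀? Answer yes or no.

reject H₀: yes

n = 90; E_i = n·p_i = [8.57, 21.43, 17.14, 21.43, 21.43]
χ² = (19−8.57)²/8.57 + (18−21.43)²/21.43 + (33−17.14)²/17.14 + (8−21.43)²/21.43 + (12−21.43)²/21.43 = 40.4683
df = 4
p-value (upper-tail) = 0.00000
At α=0.1: p < α → reject H₀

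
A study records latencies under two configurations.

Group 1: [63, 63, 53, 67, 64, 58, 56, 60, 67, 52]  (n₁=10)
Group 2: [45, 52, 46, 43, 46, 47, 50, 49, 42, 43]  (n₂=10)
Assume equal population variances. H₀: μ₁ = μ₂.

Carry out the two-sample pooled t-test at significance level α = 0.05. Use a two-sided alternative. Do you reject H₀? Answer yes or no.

reject H₀: yes

x̄₁=60.300, s₁=5.417, n₁=10
x̄₂=46.300, s₂=3.268, n₂=10
s_p² = [9·5.417² + 9·3.268²]/18 = 20.0111
SE = √(s_p²·(1/10+1/10)) = 2.0006
t = (60.300−46.300)/2.0006 = 6.9981
df = 18
p-value (two-sided) = 0.00000
At α=0.05: p < α → reject H₀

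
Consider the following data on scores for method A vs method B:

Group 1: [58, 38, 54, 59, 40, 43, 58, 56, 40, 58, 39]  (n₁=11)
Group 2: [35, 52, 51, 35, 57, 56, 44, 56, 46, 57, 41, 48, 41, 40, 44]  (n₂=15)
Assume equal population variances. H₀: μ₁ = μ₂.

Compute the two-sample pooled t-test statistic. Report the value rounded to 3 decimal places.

test statistic = 0.755

x̄₁=49.364, s₁=9.135, n₁=11
x̄₂=46.867, s₂=7.708, n₂=15
s_p² = [10·9.135² + 14·7.708²]/24 = 69.4283
SE = √(s_p²·(1/11+1/15)) = 3.3076
t = (49.364−46.867)/3.3076 = 0.7549
df = 24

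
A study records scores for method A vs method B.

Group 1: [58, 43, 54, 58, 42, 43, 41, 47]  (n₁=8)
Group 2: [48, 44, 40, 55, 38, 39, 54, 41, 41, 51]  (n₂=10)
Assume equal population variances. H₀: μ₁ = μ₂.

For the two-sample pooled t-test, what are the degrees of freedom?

degrees of freedom = 16

df = n₁ + n₂ − 2 = 8 + 10 − 2 = 16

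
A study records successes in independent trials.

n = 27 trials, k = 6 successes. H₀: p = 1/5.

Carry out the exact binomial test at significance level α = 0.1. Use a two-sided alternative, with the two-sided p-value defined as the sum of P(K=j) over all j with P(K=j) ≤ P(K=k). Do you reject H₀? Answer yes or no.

reject H₀: no

Exact binomial: n=27, k=6, p₀=1/5=0.2000
P(X=j) = C(n,j)·p₀^j·(1−p₀)^(n−j); p = Σ P(X=j) over j with P(X=j) ≤ P(X=6)
p-value (two-sided) = 0.80938
At α=0.1: p ≥ α → fail to reject H₀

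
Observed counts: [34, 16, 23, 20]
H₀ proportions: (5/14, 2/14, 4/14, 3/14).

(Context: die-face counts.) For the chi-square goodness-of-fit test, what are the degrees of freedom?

df = k − 1 = 4 − 1 = 3

degrees of freedom = 3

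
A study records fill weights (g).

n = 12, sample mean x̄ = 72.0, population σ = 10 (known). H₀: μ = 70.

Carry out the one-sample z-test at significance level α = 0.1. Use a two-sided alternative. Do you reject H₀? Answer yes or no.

SE = σ/√n = 10/√12 = 2.8868
z = (x̄−μ₀)/SE = (72.0−70)/2.8868 = 0.6928
p-value (two-sided) = 0.48842
At α=0.1: p ≥ α → fail to reject H₀

reject H₀: no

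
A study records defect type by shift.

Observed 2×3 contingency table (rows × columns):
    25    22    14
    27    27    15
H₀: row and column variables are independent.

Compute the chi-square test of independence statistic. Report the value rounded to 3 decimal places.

test statistic = 0.130

Row totals [61, 69], col totals [52, 49, 29], n=130
χ² = (25−24.40)²/24.40 + (22−22.99)²/22.99 + (14−13.61)²/13.61 + (27−27.60)²/27.60 + (27−26.01)²/26.01 + (15−15.39)²/15.39 = 0.1298
df = 2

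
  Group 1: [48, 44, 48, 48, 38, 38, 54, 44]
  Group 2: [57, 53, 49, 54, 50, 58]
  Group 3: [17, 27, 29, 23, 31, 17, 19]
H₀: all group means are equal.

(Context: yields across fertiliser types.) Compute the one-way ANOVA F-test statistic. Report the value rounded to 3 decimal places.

Group means [45.25, 53.50, 23.29], grand mean 40.286
SSB = Σnᵢ(x̄ᵢ−x̄)² = 3267.857; SSW = ΣΣ(x−x̄ᵢ)² = 476.429
MSB = 3267.857/2 = 1633.9286; MSW = 476.429/18 = 26.4683
F = MSB/MSW = 61.7316
df = (2, 18)

test statistic = 61.732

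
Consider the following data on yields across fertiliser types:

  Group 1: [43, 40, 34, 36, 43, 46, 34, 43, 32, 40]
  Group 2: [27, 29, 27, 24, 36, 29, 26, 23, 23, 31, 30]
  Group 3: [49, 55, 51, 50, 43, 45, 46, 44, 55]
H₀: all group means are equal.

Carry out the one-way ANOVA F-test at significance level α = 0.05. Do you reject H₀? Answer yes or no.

reject H₀: yes

Group means [39.10, 27.73, 48.67], grand mean 37.800
SSB = Σnᵢ(x̄ᵢ−x̄)² = 2195.718; SSW = ΣΣ(x−x̄ᵢ)² = 519.082
MSB = 2195.718/2 = 1097.8591; MSW = 519.082/27 = 19.2253
F = MSB/MSW = 57.1051
df = (2, 27)
p-value (upper-tail) = 0.00000
At α=0.05: p < α → reject H₀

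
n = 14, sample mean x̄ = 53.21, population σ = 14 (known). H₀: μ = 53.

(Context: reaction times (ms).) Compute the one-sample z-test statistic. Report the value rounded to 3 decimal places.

SE = σ/√n = 14/√14 = 3.7417
z = (x̄−μ₀)/SE = (53.21−53)/3.7417 = 0.0561

test statistic = 0.056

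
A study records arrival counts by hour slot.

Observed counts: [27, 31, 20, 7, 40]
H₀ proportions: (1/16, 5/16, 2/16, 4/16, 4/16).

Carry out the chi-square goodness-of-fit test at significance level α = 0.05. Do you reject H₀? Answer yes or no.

reject H₀: yes

n = 125; E_i = n·p_i = [7.81, 39.06, 15.62, 31.25, 31.25]
χ² = (27−7.81)²/7.81 + (31−39.06)²/39.06 + (20−15.62)²/15.62 + (7−31.25)²/31.25 + (40−31.25)²/31.25 = 71.2816
df = 4
p-value (upper-tail) = 0.00000
At α=0.05: p < α → reject H₀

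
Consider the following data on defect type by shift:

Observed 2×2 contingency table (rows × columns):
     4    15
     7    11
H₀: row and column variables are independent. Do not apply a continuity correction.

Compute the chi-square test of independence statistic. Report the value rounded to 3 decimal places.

Row totals [19, 18], col totals [11, 26], n=37
χ² = (4−5.65)²/5.65 + (15−13.35)²/13.35 + (7−5.35)²/5.35 + (11−12.65)²/12.65 = 1.4076
df = 1

test statistic = 1.408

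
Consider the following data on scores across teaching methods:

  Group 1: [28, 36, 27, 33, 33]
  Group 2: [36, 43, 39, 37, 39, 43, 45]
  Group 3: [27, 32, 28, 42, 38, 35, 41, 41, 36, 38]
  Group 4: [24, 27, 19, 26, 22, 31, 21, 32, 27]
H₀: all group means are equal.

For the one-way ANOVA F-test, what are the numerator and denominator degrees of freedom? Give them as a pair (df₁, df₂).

degrees of freedom = [3, 27]

k = 4 groups, N = 31 total
df = (k−1, N−k) = (4−1, 31−4) = (3, 27)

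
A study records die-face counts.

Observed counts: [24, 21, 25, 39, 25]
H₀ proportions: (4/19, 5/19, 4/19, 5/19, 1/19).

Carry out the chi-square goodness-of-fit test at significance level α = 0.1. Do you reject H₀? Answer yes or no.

n = 134; E_i = n·p_i = [28.21, 35.26, 28.21, 35.26, 7.05]
χ² = (24−28.21)²/28.21 + (21−35.26)²/35.26 + (25−28.21)²/28.21 + (39−35.26)²/35.26 + (25−7.05)²/7.05 = 52.8310
df = 4
p-value (upper-tail) = 0.00000
At α=0.1: p < α → reject H₀

reject H₀: yes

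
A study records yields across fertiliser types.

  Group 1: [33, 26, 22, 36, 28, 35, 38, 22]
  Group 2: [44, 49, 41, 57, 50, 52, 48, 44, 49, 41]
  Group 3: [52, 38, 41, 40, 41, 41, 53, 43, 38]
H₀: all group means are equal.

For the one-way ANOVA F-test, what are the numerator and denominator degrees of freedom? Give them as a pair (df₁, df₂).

degrees of freedom = [2, 24]

k = 3 groups, N = 27 total
df = (k−1, N−k) = (3−1, 27−3) = (2, 24)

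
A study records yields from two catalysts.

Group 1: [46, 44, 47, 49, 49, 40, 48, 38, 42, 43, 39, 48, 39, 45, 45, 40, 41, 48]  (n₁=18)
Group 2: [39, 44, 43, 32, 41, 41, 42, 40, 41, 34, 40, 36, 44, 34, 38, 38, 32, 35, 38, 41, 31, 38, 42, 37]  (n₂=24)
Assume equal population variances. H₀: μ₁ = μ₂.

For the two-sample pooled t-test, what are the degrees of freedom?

df = n₁ + n₂ − 2 = 18 + 24 − 2 = 40

degrees of freedom = 40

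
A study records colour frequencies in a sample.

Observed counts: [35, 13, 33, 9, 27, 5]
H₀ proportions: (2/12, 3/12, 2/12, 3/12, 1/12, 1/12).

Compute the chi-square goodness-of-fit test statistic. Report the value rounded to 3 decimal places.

test statistic = 74.164

n = 122; E_i = n·p_i = [20.33, 30.50, 20.33, 30.50, 10.17, 10.17]
χ² = (35−20.33)²/20.33 + (13−30.50)²/30.50 + (33−20.33)²/20.33 + (9−30.50)²/30.50 + (27−10.17)²/10.17 + (5−10.17)²/10.17 = 74.1639
df = 5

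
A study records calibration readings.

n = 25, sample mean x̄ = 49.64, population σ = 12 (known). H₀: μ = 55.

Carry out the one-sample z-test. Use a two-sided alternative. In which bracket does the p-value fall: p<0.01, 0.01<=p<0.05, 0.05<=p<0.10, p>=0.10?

p-value bracket: 0.01<=p<0.05

SE = σ/√n = 12/√25 = 2.4000
z = (x̄−μ₀)/SE = (49.64−55)/2.4000 = -2.2333
p-value (two-sided) = 0.02553
→ bracket: 0.01<=p<0.05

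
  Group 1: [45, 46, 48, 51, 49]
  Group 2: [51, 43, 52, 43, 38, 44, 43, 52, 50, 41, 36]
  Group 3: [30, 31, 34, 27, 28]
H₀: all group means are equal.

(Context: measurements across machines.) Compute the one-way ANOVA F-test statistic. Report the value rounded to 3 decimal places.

test statistic = 23.702

Group means [47.80, 44.82, 30.00], grand mean 42.000
SSB = Σnᵢ(x̄ᵢ−x̄)² = 975.564; SSW = ΣΣ(x−x̄ᵢ)² = 370.436
MSB = 975.564/2 = 487.7818; MSW = 370.436/18 = 20.5798
F = MSB/MSW = 23.7020
df = (2, 18)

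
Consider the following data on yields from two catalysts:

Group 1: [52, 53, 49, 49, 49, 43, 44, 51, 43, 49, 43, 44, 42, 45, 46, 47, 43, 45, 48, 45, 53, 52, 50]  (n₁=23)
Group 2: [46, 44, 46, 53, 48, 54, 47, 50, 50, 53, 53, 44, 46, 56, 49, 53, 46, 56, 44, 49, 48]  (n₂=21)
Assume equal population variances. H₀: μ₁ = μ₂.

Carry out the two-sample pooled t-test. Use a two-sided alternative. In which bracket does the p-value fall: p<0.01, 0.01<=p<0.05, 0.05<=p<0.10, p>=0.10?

p-value bracket: 0.05<=p<0.10

x̄₁=47.174, s₁=3.589, n₁=23
x̄₂=49.286, s₂=3.901, n₂=21
s_p² = [22·3.589² + 20·3.901²]/42 = 13.9902
SE = √(s_p²·(1/23+1/21)) = 1.1289
t = (47.174−49.286)/1.1289 = -1.8706
df = 42
p-value (two-sided) = 0.06838
→ bracket: 0.05<=p<0.10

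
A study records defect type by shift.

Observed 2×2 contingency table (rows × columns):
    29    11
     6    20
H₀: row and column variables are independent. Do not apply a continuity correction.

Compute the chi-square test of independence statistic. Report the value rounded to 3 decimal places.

Row totals [40, 26], col totals [35, 31], n=66
χ² = (29−21.21)²/21.21 + (11−18.79)²/18.79 + (6−13.79)²/13.79 + (20−12.21)²/12.21 = 15.4528
df = 1

test statistic = 15.453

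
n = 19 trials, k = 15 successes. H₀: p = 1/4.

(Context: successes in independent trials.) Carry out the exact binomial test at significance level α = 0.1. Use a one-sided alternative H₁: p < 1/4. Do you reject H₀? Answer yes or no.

reject H₀: no

Exact binomial: n=19, k=15, p₀=1/4=0.2500
P(X≤15) from Σ C(n,i)·p₀^i·(1−p₀)^(n−i)
p-value (one-sided, H₁ less) = 1.00000
At α=0.1: p ≥ α → fail to reject H₀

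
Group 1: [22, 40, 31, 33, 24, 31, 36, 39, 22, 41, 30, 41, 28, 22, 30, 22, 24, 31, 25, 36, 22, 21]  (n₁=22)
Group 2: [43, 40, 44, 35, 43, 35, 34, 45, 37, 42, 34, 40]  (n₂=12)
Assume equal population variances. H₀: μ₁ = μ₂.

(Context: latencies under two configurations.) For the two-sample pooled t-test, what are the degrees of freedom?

degrees of freedom = 32

df = n₁ + n₂ − 2 = 22 + 12 − 2 = 32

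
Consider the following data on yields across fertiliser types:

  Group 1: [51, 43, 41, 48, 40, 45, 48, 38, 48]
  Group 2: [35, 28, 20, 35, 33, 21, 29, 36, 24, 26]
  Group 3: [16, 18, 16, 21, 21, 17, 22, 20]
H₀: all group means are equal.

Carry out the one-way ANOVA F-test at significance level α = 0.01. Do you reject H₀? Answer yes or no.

Group means [44.67, 28.70, 18.88], grand mean 31.111
SSB = Σnᵢ(x̄ᵢ−x̄)² = 2909.692; SSW = ΣΣ(x−x̄ᵢ)² = 512.975
MSB = 2909.692/2 = 1454.8458; MSW = 512.975/24 = 21.3740
F = MSB/MSW = 68.0663
df = (2, 24)
p-value (upper-tail) = 0.00000
At α=0.01: p < α → reject H₀

reject H₀: yes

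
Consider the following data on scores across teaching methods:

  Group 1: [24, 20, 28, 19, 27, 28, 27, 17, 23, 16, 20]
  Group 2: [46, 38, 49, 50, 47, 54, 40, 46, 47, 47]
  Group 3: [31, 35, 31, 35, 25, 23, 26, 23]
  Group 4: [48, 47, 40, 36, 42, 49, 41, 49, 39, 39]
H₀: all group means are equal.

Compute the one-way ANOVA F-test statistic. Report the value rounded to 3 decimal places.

Group means [22.64, 46.40, 28.62, 43.00], grand mean 35.179
SSB = Σnᵢ(x̄ᵢ−x̄)² = 3944.923; SSW = ΣΣ(x−x̄ᵢ)² = 774.820
MSB = 3944.923/3 = 1314.9744; MSW = 774.820/35 = 22.1377
F = MSB/MSW = 59.3997
df = (3, 35)

test statistic = 59.400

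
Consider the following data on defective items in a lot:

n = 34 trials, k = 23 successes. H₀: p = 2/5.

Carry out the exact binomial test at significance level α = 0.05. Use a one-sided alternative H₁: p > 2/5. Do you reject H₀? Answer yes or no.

reject H₀: yes

Exact binomial: n=34, k=23, p₀=2/5=0.4000
P(X≥23) from Σ C(n,i)·p₀^i·(1−p₀)^(n−i)
p-value (one-sided, H₁ greater) = 0.00103
At α=0.05: p < α → reject H₀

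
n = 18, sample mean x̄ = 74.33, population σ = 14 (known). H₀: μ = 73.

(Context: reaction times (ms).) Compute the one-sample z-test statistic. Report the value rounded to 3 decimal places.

SE = σ/√n = 14/√18 = 3.2998
z = (x̄−μ₀)/SE = (74.33−73)/3.2998 = 0.4031

test statistic = 0.403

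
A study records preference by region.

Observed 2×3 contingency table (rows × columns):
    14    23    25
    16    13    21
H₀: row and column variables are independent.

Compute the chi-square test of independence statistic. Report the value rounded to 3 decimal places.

test statistic = 1.996

Row totals [62, 50], col totals [30, 36, 46], n=112
χ² = (14−16.61)²/16.61 + (23−19.93)²/19.93 + (25−25.46)²/25.46 + (16−13.39)²/13.39 + (13−16.07)²/16.07 + (21−20.54)²/20.54 = 1.9961
df = 2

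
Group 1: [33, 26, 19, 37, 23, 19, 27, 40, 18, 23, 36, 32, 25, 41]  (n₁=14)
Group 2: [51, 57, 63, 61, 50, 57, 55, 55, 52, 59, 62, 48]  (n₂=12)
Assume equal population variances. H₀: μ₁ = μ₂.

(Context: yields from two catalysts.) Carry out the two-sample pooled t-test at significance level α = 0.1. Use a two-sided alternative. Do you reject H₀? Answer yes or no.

reject H₀: yes

x̄₁=28.500, s₁=7.949, n₁=14
x̄₂=55.833, s₂=4.896, n₂=12
s_p² = [13·7.949² + 11·4.896²]/24 = 45.2153
SE = √(s_p²·(1/14+1/12)) = 2.6453
t = (28.500−55.833)/2.6453 = -10.3328
df = 24
p-value (two-sided) = 0.00000
At α=0.1: p < α → reject H₀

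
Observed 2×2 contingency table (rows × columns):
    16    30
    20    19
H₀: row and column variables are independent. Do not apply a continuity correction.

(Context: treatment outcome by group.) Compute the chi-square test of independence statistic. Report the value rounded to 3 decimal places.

test statistic = 2.353

Row totals [46, 39], col totals [36, 49], n=85
χ² = (16−19.48)²/19.48 + (30−26.52)²/26.52 + (20−16.52)²/16.52 + (19−22.48)²/22.48 = 2.3533
df = 1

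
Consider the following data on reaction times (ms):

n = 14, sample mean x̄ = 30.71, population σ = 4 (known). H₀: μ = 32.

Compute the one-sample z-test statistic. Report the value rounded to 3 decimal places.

SE = σ/√n = 4/√14 = 1.0690
z = (x̄−μ₀)/SE = (30.71−32)/1.0690 = -1.2067

test statistic = -1.207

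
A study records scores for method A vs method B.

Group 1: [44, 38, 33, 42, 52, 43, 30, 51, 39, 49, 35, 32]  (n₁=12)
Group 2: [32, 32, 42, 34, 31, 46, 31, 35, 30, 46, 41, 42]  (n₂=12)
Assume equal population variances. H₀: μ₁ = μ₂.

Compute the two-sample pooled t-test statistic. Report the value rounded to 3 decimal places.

test statistic = 1.376

x̄₁=40.667, s₁=7.463, n₁=12
x̄₂=36.833, s₂=6.118, n₂=12
s_p² = [11·7.463² + 11·6.118²]/22 = 46.5606
SE = √(s_p²·(1/12+1/12)) = 2.7857
t = (40.667−36.833)/2.7857 = 1.3761
df = 22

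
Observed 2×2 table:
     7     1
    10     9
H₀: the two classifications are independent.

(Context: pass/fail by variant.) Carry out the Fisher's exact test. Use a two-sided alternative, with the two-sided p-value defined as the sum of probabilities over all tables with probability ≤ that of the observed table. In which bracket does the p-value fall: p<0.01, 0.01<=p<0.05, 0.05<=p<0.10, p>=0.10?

Margins: r₁=8, r₂=19, c₁=17, c₂=10, n=27
p_obs = C(8,7)·C(19,10)/C(27,17); sum pmf over tables with pmf ≤ p_obs
p-value (two-sided) = 0.18954
→ bracket: p>=0.10

p-value bracket: p>=0.10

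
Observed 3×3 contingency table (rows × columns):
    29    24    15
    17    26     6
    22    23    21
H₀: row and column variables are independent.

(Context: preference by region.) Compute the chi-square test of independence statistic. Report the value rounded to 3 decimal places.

test statistic = 8.535

Row totals [68, 49, 66], col totals [68, 73, 42], n=183
χ² = (29−25.27)²/25.27 + (24−27.13)²/27.13 + (15−15.61)²/15.61 + (17−18.21)²/18.21 + (26−19.55)²/19.55 + (6−11.25)²/11.25 + (22−24.52)²/24.52 + (23−26.33)²/26.33 + (21−15.15)²/15.15 = 8.5346
df = 4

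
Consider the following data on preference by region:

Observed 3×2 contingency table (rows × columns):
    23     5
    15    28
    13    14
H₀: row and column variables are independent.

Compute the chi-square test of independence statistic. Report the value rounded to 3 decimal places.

Row totals [28, 43, 27], col totals [51, 47], n=98
χ² = (23−14.57)²/14.57 + (5−13.43)²/13.43 + (15−22.38)²/22.38 + (28−20.62)²/20.62 + (13−14.05)²/14.05 + (14−12.95)²/12.95 = 15.4011
df = 2

test statistic = 15.401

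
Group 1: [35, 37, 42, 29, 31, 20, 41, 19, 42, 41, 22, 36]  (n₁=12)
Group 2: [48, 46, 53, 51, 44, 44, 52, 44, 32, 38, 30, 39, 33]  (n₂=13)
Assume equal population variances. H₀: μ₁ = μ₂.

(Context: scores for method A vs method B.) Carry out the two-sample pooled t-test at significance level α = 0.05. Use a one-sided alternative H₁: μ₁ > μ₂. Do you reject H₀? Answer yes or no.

reject H₀: no

x̄₁=32.917, s₁=8.660, n₁=12
x̄₂=42.615, s₂=7.698, n₂=13
s_p² = [11·8.660² + 12·7.698²]/23 = 66.7823
SE = √(s_p²·(1/12+1/13)) = 3.2714
t = (32.917−42.615)/3.2714 = -2.9647
df = 23
p-value (one-sided, H₁ greater) = 0.99653
At α=0.05: p ≥ α → fail to reject H₀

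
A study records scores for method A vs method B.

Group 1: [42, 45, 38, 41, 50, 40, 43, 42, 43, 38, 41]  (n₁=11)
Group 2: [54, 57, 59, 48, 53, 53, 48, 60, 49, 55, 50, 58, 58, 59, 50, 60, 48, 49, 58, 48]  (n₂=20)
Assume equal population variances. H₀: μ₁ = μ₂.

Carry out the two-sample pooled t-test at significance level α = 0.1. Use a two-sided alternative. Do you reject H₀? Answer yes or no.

reject H₀: yes

x̄₁=42.091, s₁=3.360, n₁=11
x̄₂=53.700, s₂=4.624, n₂=20
s_p² = [10·3.360² + 19·4.624²]/29 = 17.9003
SE = √(s_p²·(1/11+1/20)) = 1.5882
t = (42.091−53.700)/1.5882 = -7.3097
df = 29
p-value (two-sided) = 0.00000
At α=0.1: p < α → reject H₀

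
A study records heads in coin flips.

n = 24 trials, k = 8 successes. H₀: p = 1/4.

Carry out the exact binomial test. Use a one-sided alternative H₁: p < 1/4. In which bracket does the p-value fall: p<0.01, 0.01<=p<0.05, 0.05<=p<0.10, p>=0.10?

p-value bracket: p>=0.10

Exact binomial: n=24, k=8, p₀=1/4=0.2500
P(X≤8) from Σ C(n,i)·p₀^i·(1−p₀)^(n−i)
p-value (one-sided, H₁ less) = 0.87868
→ bracket: p>=0.10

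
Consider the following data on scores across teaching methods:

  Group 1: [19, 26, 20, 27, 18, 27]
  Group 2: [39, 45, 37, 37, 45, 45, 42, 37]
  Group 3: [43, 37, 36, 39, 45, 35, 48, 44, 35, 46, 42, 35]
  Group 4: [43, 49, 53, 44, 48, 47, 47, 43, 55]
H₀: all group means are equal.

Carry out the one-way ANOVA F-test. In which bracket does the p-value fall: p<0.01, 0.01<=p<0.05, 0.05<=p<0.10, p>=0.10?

p-value bracket: p<0.01

Group means [22.83, 40.88, 40.42, 47.67], grand mean 39.371
SSB = Σnᵢ(x̄ᵢ−x̄)² = 2291.546; SSW = ΣΣ(x−x̄ᵢ)² = 586.625
MSB = 2291.546/3 = 763.8488; MSW = 586.625/31 = 18.9234
F = MSB/MSW = 40.3653
df = (3, 31)
p-value (upper-tail) = 0.00000
→ bracket: p<0.01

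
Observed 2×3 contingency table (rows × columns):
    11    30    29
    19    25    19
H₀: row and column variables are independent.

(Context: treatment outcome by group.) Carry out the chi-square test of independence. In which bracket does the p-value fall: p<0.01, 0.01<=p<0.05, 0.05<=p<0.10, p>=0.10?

p-value bracket: p>=0.10

Row totals [70, 63], col totals [30, 55, 48], n=133
χ² = (11−15.79)²/15.79 + (30−28.95)²/28.95 + (29−25.26)²/25.26 + (19−14.21)²/14.21 + (25−26.05)²/26.05 + (19−22.74)²/22.74 = 4.3147
df = 2
p-value (upper-tail) = 0.11563
→ bracket: p>=0.10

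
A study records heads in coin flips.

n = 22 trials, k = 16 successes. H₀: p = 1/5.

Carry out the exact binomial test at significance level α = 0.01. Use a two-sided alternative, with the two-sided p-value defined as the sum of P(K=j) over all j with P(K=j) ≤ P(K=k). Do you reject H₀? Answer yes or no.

Exact binomial: n=22, k=16, p₀=1/5=0.2000
P(X=j) = C(n,j)·p₀^j·(1−p₀)^(n−j); p = Σ P(X=j) over j with P(X=j) ≤ P(X=16)
p-value (two-sided) = 0.00000
At α=0.01: p < α → reject H₀

reject H₀: yes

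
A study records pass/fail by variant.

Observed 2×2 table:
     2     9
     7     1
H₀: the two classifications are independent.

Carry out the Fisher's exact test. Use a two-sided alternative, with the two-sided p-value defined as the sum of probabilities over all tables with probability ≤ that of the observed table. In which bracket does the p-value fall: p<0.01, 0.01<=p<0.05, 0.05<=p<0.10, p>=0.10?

p-value bracket: p<0.01

Margins: r₁=11, r₂=8, c₁=9, c₂=10, n=19
p_obs = C(11,2)·C(8,7)/C(19,9); sum pmf over tables with pmf ≤ p_obs
p-value (two-sided) = 0.00548
→ bracket: p<0.01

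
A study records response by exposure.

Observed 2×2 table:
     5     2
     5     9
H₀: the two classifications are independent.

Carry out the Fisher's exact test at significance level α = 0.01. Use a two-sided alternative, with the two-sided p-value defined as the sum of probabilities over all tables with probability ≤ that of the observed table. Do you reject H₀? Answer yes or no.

reject H₀: no

Margins: r₁=7, r₂=14, c₁=10, c₂=11, n=21
p_obs = C(7,5)·C(14,5)/C(21,10); sum pmf over tables with pmf ≤ p_obs
p-value (two-sided) = 0.18266
At α=0.01: p ≥ α → fail to reject H₀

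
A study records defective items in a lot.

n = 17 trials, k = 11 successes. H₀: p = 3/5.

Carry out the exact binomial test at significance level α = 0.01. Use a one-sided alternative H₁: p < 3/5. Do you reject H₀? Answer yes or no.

Exact binomial: n=17, k=11, p₀=3/5=0.6000
P(X≤11) from Σ C(n,i)·p₀^i·(1−p₀)^(n−i)
p-value (one-sided, H₁ less) = 0.73607
At α=0.01: p ≥ α → fail to reject H₀

reject H₀: no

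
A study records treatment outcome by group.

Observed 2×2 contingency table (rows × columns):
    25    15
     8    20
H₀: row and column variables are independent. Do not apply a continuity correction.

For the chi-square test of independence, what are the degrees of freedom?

degrees of freedom = 1

df = (r−1)(c−1) = (2−1)·(2−1) = 1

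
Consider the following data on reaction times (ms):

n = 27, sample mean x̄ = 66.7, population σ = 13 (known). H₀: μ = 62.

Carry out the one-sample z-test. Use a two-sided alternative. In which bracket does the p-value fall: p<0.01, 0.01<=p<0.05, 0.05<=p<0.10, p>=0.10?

p-value bracket: 0.05<=p<0.10

SE = σ/√n = 13/√27 = 2.5019
z = (x̄−μ₀)/SE = (66.7−62)/2.5019 = 1.8786
p-value (two-sided) = 0.06030
→ bracket: 0.05<=p<0.10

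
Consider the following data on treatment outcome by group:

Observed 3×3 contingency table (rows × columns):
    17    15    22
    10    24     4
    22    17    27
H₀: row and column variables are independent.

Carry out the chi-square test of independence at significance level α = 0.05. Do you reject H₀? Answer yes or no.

Row totals [54, 38, 66], col totals [49, 56, 53], n=158
χ² = (17−16.75)²/16.75 + (15−19.14)²/19.14 + (22−18.11)²/18.11 + (10−11.78)²/11.78 + (24−13.47)²/13.47 + (4−12.75)²/12.75 + (22−20.47)²/20.47 + (17−23.39)²/23.39 + (27−22.14)²/22.14 = 19.1690
df = 4
p-value (upper-tail) = 0.00073
At α=0.05: p < α → reject H₀

reject H₀: yes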